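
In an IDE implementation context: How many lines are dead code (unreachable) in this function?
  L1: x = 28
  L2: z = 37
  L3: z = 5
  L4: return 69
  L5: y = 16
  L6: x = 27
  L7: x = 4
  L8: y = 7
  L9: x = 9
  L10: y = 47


Analyzing control flow:
  L1: reachable (before return)
  L2: reachable (before return)
  L3: reachable (before return)
  L4: reachable (return statement)
  L5: DEAD (after return at L4)
  L6: DEAD (after return at L4)
  L7: DEAD (after return at L4)
  L8: DEAD (after return at L4)
  L9: DEAD (after return at L4)
  L10: DEAD (after return at L4)
Return at L4, total lines = 10
Dead lines: L5 through L10
Count: 6

6


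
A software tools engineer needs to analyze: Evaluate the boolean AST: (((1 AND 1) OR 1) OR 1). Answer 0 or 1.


Step 1: Evaluate inner node
  1 AND 1 = 1
Step 2: Evaluate next node
  1 OR 1 = 1
Step 3: Evaluate root node
  1 OR 1 = 1

1


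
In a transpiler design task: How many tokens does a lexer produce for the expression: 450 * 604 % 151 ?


Scanning '450 * 604 % 151'
Token 1: '450' -> integer_literal
Token 2: '*' -> operator
Token 3: '604' -> integer_literal
Token 4: '%' -> operator
Token 5: '151' -> integer_literal
Total tokens: 5

5


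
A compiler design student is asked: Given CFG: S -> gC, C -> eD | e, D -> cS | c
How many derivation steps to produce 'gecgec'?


Grammar: S -> gC, C -> eD | e, D -> cS | c
Deriving 'gecgec':
Step 1: S -> gC => gC
Step 2: C -> eD => geD
Step 3: D -> cS => gecS
Step 4: S -> gC => gecgC
Step 5: C -> eD => gecgeD
Step 6: D -> c => gecgec
Total derivation steps: 6

6


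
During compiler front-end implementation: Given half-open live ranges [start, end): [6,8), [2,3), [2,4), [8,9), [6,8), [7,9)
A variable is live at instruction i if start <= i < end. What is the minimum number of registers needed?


Live ranges:
  Var0: [6, 8)
  Var1: [2, 3)
  Var2: [2, 4)
  Var3: [8, 9)
  Var4: [6, 8)
  Var5: [7, 9)
Sweep-line events (position, delta, active):
  pos=2 start -> active=1
  pos=2 start -> active=2
  pos=3 end -> active=1
  pos=4 end -> active=0
  pos=6 start -> active=1
  pos=6 start -> active=2
  pos=7 start -> active=3
  pos=8 end -> active=2
  pos=8 end -> active=1
  pos=8 start -> active=2
  pos=9 end -> active=1
  pos=9 end -> active=0
Maximum simultaneous active: 3
Minimum registers needed: 3

3


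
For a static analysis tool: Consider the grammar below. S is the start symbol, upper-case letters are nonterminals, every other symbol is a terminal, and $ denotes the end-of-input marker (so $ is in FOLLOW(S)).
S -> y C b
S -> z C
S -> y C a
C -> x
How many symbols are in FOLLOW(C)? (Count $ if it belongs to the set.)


S is the start symbol and does not occur in any rule body, so FOLLOW(S) = {$}.
Examining every occurrence of C in a rule body:
  S -> y C b : C is followed by terminal 'b' -> add 'b'
  S -> z C : C is at the right end -> add FOLLOW(S) = {$}
  S -> y C a : C is followed by terminal 'a' -> add 'a'
  C -> x : C does not occur in the body -> contributes nothing
FOLLOW(C) = {a, b, $}
Count: 3

3


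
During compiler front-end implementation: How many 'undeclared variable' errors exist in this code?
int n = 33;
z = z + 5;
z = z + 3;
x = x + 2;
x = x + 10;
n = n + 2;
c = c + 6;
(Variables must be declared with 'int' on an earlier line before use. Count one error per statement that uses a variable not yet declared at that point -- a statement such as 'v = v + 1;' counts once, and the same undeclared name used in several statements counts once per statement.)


Scanning code line by line:
  Line 1: declare 'n' -> declared = ['n']
  Line 2: use 'z' -> ERROR (undeclared)
  Line 3: use 'z' -> ERROR (undeclared)
  Line 4: use 'x' -> ERROR (undeclared)
  Line 5: use 'x' -> ERROR (undeclared)
  Line 6: use 'n' -> OK (declared)
  Line 7: use 'c' -> ERROR (undeclared)
Total undeclared variable errors: 5

5


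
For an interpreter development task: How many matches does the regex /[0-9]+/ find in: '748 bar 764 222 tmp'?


Pattern: /[0-9]+/ (int literals)
Input: '748 bar 764 222 tmp'
Scanning for matches:
  Match 1: '748'
  Match 2: '764'
  Match 3: '222'
Total matches: 3

3


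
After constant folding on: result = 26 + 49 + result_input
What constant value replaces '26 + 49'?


Identifying constant sub-expression:
  Original: result = 26 + 49 + result_input
  26 and 49 are both compile-time constants
  Evaluating: 26 + 49 = 75
  After folding: result = 75 + result_input

75


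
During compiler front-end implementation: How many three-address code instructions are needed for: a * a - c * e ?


Expression: a * a - c * e
Generating three-address code (respecting * over +/- precedence):
  Instruction 1: t1 = a * a
  Instruction 2: t2 = c * e
  Instruction 3: t3 = t1 - t2
Total instructions: 3

3


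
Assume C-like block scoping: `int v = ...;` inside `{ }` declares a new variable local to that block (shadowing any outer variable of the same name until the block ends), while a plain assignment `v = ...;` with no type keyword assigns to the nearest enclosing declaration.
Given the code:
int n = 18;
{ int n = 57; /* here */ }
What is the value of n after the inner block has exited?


Analyzing scoping rules:
Outer scope: declares n = 18
Inner block: 'int n = 57;' declares a NEW n that shadows the outer one
When the block exits the inner n goes out of scope; the outer n was never modified -> 18
Result: 18

18


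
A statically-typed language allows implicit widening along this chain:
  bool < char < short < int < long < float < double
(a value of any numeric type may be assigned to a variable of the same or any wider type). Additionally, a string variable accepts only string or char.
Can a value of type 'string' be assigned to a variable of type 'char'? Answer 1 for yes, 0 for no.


Target variable type: char
Source value type: string
Rule: string cannot widen to any numeric type
Result: 0

0


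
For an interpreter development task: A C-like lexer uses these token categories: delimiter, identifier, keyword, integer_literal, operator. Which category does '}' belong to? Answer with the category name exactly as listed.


Token: '}'
Checking categories:
  identifier: no
  integer_literal: no
  operator: no
  keyword: no
  delimiter: YES
Category: delimiter

delimiter


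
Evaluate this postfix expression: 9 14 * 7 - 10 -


Processing tokens left to right:
Push 9, Push 14
Pop 9 and 14, compute 9 * 14 = 126, push 126
Push 7
Pop 126 and 7, compute 126 - 7 = 119, push 119
Push 10
Pop 119 and 10, compute 119 - 10 = 109, push 109
Stack result: 109

109


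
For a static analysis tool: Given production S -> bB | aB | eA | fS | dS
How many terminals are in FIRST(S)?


Production: S -> bB | aB | eA | fS | dS
Examining each alternative for leading terminals:
  S -> bB : first terminal = 'b'
  S -> aB : first terminal = 'a'
  S -> eA : first terminal = 'e'
  S -> fS : first terminal = 'f'
  S -> dS : first terminal = 'd'
FIRST(S) = {a, b, d, e, f}
Count: 5

5


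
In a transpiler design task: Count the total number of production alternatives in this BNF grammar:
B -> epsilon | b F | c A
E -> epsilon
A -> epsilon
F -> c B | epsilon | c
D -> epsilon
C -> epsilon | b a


Counting alternatives per rule:
  B: 3 alternative(s)
  E: 1 alternative(s)
  A: 1 alternative(s)
  F: 3 alternative(s)
  D: 1 alternative(s)
  C: 2 alternative(s)
Sum: 3 + 1 + 1 + 3 + 1 + 2 = 11

11


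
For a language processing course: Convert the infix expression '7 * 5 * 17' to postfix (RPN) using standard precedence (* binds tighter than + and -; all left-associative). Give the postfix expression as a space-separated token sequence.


Applying the shunting-yard algorithm:
  Operand 7 -> output
  Push '*' onto operator stack -> op-stack: [*]
  Operand 5 -> output
  See '*' (prec 2); top '*' (prec 2) >= it -> pop '*' to output
  Push '*' onto operator stack -> op-stack: [*]
  Operand 17 -> output
  End of input: pop '*' to output
Postfix result: 7 5 * 17 *

7 5 * 17 *


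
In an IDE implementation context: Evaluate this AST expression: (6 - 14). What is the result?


Expression: (6 - 14)
Evaluating step by step:
  6 - 14 = -8
Result: -8

-8


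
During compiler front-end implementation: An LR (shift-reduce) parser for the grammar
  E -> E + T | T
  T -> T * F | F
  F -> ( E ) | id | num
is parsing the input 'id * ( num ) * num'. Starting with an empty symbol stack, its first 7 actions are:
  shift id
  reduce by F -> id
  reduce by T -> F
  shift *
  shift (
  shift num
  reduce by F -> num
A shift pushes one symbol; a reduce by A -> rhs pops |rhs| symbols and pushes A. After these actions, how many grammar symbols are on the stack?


Tracking the symbol stack through each action:
  Action 1: shift 'id' : push -> stack = [id] (size 1)
  Action 2: reduce by F -> id : pop 1, push F -> stack = [F] (size 1)
  Action 3: reduce by T -> F : pop 1, push T -> stack = [T] (size 1)
  Action 4: shift '*' : push -> stack = [T, *] (size 2)
  Action 5: shift '(' : push -> stack = [T, *, (] (size 3)
  Action 6: shift 'num' : push -> stack = [T, *, (, num] (size 4)
  Action 7: reduce by F -> num : pop 1, push F -> stack = [T, *, (, F] (size 4)
Final stack size: 4

4


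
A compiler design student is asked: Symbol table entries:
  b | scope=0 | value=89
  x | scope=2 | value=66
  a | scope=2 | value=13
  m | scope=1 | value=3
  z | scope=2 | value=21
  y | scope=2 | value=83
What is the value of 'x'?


Searching symbol table for 'x':
  b | scope=0 | value=89
  x | scope=2 | value=66 <- MATCH
  a | scope=2 | value=13
  m | scope=1 | value=3
  z | scope=2 | value=21
  y | scope=2 | value=83
Found 'x' at scope 2 with value 66

66


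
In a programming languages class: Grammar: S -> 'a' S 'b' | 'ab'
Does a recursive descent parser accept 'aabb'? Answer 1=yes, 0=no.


Grammar accepts strings of the form a^n b^n (n >= 1)
Word: 'aabb'
Counting: 2 a's and 2 b's
Check: 2 == 2? Yes
Derivation (S -> aSb applied 1 time(s), then S -> ab): S => aSb => aabb
Accepted

1


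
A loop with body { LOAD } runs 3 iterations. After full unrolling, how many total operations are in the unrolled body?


Loop body operations: LOAD (1 op per iteration)
Unrolling 3 iterations:
  Iteration 1: LOAD (1 ops)
  Iteration 2: LOAD (1 ops)
  Iteration 3: LOAD (1 ops)
Total: 3 iterations * 1 ops/iter = 3 operations

3


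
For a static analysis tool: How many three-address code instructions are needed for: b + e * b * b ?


Expression: b + e * b * b
Generating three-address code (respecting * over +/- precedence):
  Instruction 1: t1 = e * b
  Instruction 2: t2 = t1 * b
  Instruction 3: t3 = b + t2
Total instructions: 3

3


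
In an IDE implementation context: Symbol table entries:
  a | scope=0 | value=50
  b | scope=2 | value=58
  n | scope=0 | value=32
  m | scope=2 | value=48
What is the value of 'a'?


Searching symbol table for 'a':
  a | scope=0 | value=50 <- MATCH
  b | scope=2 | value=58
  n | scope=0 | value=32
  m | scope=2 | value=48
Found 'a' at scope 0 with value 50

50


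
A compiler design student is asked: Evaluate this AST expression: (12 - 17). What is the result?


Expression: (12 - 17)
Evaluating step by step:
  12 - 17 = -5
Result: -5

-5


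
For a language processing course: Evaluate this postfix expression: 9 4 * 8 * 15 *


Processing tokens left to right:
Push 9, Push 4
Pop 9 and 4, compute 9 * 4 = 36, push 36
Push 8
Pop 36 and 8, compute 36 * 8 = 288, push 288
Push 15
Pop 288 and 15, compute 288 * 15 = 4320, push 4320
Stack result: 4320

4320


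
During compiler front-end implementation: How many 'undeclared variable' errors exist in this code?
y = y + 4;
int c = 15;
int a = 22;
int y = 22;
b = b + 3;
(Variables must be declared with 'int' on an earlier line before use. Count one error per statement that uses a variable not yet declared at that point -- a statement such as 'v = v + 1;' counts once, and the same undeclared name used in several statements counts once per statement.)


Scanning code line by line:
  Line 1: use 'y' -> ERROR (undeclared)
  Line 2: declare 'c' -> declared = ['c']
  Line 3: declare 'a' -> declared = ['a', 'c']
  Line 4: declare 'y' -> declared = ['a', 'c', 'y']
  Line 5: use 'b' -> ERROR (undeclared)
Total undeclared variable errors: 2

2


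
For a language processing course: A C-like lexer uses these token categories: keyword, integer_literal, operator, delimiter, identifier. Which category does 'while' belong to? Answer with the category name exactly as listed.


Token: 'while'
Checking categories:
  identifier: no
  integer_literal: no
  operator: no
  keyword: YES
  delimiter: no
Category: keyword

keyword


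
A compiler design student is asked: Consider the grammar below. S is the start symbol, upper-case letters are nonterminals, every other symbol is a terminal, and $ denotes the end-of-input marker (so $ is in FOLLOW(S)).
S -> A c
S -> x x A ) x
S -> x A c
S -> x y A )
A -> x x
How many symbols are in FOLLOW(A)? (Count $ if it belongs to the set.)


S is the start symbol and does not occur in any rule body, so FOLLOW(S) = {$}.
Examining every occurrence of A in a rule body:
  S -> A c : A is followed by terminal 'c' -> add 'c'
  S -> x x A ) x : A is followed by terminal ')' -> add ')'
  S -> x A c : A is followed by terminal 'c' -> add 'c' (already in the set)
  S -> x y A ) : A is followed by terminal ')' -> add ')' (already in the set)
  A -> x x : A does not occur in the body -> contributes nothing
FOLLOW(A) = {), c}
Count: 2

2


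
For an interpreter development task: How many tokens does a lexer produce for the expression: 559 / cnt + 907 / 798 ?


Scanning '559 / cnt + 907 / 798'
Token 1: '559' -> integer_literal
Token 2: '/' -> operator
Token 3: 'cnt' -> identifier
Token 4: '+' -> operator
Token 5: '907' -> integer_literal
Token 6: '/' -> operator
Token 7: '798' -> integer_literal
Total tokens: 7

7


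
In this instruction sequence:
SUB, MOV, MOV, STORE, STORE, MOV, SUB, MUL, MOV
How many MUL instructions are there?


Scanning instruction sequence for MUL:
  Position 1: SUB
  Position 2: MOV
  Position 3: MOV
  Position 4: STORE
  Position 5: STORE
  Position 6: MOV
  Position 7: SUB
  Position 8: MUL <- MATCH
  Position 9: MOV
Matches at positions: [8]
Total MUL count: 1

1


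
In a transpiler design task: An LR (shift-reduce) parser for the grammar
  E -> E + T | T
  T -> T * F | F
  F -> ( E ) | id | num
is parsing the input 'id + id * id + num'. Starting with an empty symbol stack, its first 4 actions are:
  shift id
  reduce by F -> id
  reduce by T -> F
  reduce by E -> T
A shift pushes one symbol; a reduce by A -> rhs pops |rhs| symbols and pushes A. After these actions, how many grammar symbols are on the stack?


Tracking the symbol stack through each action:
  Action 1: shift 'id' : push -> stack = [id] (size 1)
  Action 2: reduce by F -> id : pop 1, push F -> stack = [F] (size 1)
  Action 3: reduce by T -> F : pop 1, push T -> stack = [T] (size 1)
  Action 4: reduce by E -> T : pop 1, push E -> stack = [E] (size 1)
Final stack size: 1

1


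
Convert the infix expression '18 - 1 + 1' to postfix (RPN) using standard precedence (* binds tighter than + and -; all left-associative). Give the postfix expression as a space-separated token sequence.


Applying the shunting-yard algorithm:
  Operand 18 -> output
  Push '-' onto operator stack -> op-stack: [-]
  Operand 1 -> output
  See '+' (prec 1); top '-' (prec 1) >= it -> pop '-' to output
  Push '+' onto operator stack -> op-stack: [+]
  Operand 1 -> output
  End of input: pop '+' to output
Postfix result: 18 1 - 1 +

18 1 - 1 +


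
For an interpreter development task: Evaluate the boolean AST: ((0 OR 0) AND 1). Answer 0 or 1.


Step 1: Evaluate inner node
  0 OR 0 = 0
Step 2: Evaluate root node
  0 AND 1 = 0

0


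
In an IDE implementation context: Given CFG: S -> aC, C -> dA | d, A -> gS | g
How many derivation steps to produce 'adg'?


Grammar: S -> aC, C -> dA | d, A -> gS | g
Deriving 'adg':
Step 1: S -> aC => aC
Step 2: C -> dA => adA
Step 3: A -> g => adg
Total derivation steps: 3

3


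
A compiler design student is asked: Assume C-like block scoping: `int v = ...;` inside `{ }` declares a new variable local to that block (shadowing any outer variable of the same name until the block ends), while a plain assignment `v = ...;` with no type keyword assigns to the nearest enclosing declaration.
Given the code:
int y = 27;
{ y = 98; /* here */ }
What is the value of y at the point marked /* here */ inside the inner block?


Analyzing scoping rules:
Outer scope: declares y = 27
Inner block: 'y = 98;' has no type keyword, so it is an assignment to the outer y (no shadowing)
Inside the block, after the assignment -> 98
Result: 98

98


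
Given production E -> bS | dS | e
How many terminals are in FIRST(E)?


Production: E -> bS | dS | e
Examining each alternative for leading terminals:
  E -> bS : first terminal = 'b'
  E -> dS : first terminal = 'd'
  E -> e : first terminal = 'e'
FIRST(E) = {b, d, e}
Count: 3

3


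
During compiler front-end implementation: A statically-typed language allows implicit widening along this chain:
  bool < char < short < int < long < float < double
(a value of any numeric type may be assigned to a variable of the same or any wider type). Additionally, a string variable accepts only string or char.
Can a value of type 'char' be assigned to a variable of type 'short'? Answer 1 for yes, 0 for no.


Target variable type: short
Source value type: char
Numeric ranks: char=1, short=2
Widening allowed iff rank(source) <= rank(target): 1 <= 2? Yes
Result: 1

1


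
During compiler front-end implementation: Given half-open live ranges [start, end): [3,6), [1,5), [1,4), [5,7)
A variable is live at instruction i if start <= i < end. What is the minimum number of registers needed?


Live ranges:
  Var0: [3, 6)
  Var1: [1, 5)
  Var2: [1, 4)
  Var3: [5, 7)
Sweep-line events (position, delta, active):
  pos=1 start -> active=1
  pos=1 start -> active=2
  pos=3 start -> active=3
  pos=4 end -> active=2
  pos=5 end -> active=1
  pos=5 start -> active=2
  pos=6 end -> active=1
  pos=7 end -> active=0
Maximum simultaneous active: 3
Minimum registers needed: 3

3


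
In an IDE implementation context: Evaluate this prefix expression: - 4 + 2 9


Parsing prefix expression: - 4 + 2 9
Step 1: Innermost operation '+ 2 9'
  2 + 9 = 11
Step 2: Outer operation '- 4 [11]'
  4 - 11 = -7

-7


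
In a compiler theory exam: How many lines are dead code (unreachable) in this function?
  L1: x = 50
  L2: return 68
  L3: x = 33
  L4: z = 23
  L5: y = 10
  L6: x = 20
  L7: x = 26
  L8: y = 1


Analyzing control flow:
  L1: reachable (before return)
  L2: reachable (return statement)
  L3: DEAD (after return at L2)
  L4: DEAD (after return at L2)
  L5: DEAD (after return at L2)
  L6: DEAD (after return at L2)
  L7: DEAD (after return at L2)
  L8: DEAD (after return at L2)
Return at L2, total lines = 8
Dead lines: L3 through L8
Count: 6

6


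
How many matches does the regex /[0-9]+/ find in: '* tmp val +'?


Pattern: /[0-9]+/ (int literals)
Input: '* tmp val +'
Scanning for matches:
Total matches: 0

0


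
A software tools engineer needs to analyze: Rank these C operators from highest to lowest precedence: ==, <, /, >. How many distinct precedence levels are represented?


Looking up precedence for each operator:
  == -> precedence 3
  < -> precedence 4
  / -> precedence 6
  > -> precedence 4
Sorted highest to lowest: /, <, >, ==
Distinct precedence values: [6, 4, 3]
Number of distinct levels: 3

3


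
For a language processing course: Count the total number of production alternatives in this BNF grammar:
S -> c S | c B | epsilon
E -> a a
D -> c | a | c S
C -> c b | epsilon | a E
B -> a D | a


Counting alternatives per rule:
  S: 3 alternative(s)
  E: 1 alternative(s)
  D: 3 alternative(s)
  C: 3 alternative(s)
  B: 2 alternative(s)
Sum: 3 + 1 + 3 + 3 + 2 = 12

12


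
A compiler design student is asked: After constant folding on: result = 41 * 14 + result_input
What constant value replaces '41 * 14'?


Identifying constant sub-expression:
  Original: result = 41 * 14 + result_input
  41 and 14 are both compile-time constants
  Evaluating: 41 * 14 = 574
  After folding: result = 574 + result_input

574


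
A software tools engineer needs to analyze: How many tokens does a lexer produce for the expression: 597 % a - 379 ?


Scanning '597 % a - 379'
Token 1: '597' -> integer_literal
Token 2: '%' -> operator
Token 3: 'a' -> identifier
Token 4: '-' -> operator
Token 5: '379' -> integer_literal
Total tokens: 5

5


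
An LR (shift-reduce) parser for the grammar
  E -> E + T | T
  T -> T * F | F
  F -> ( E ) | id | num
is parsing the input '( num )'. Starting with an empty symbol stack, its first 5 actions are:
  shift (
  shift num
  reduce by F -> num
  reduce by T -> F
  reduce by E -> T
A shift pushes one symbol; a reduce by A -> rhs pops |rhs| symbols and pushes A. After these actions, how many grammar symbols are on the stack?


Tracking the symbol stack through each action:
  Action 1: shift '(' : push -> stack = [(] (size 1)
  Action 2: shift 'num' : push -> stack = [(, num] (size 2)
  Action 3: reduce by F -> num : pop 1, push F -> stack = [(, F] (size 2)
  Action 4: reduce by T -> F : pop 1, push T -> stack = [(, T] (size 2)
  Action 5: reduce by E -> T : pop 1, push E -> stack = [(, E] (size 2)
Final stack size: 2

2


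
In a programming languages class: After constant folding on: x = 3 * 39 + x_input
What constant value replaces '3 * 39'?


Identifying constant sub-expression:
  Original: x = 3 * 39 + x_input
  3 and 39 are both compile-time constants
  Evaluating: 3 * 39 = 117
  After folding: x = 117 + x_input

117


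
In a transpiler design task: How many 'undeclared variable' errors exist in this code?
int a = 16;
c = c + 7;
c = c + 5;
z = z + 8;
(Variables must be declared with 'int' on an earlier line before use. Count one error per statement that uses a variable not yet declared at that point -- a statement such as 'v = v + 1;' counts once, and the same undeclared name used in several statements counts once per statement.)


Scanning code line by line:
  Line 1: declare 'a' -> declared = ['a']
  Line 2: use 'c' -> ERROR (undeclared)
  Line 3: use 'c' -> ERROR (undeclared)
  Line 4: use 'z' -> ERROR (undeclared)
Total undeclared variable errors: 3

3


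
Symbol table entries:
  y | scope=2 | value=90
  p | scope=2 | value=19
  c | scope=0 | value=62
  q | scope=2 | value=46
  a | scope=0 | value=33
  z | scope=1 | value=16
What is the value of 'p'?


Searching symbol table for 'p':
  y | scope=2 | value=90
  p | scope=2 | value=19 <- MATCH
  c | scope=0 | value=62
  q | scope=2 | value=46
  a | scope=0 | value=33
  z | scope=1 | value=16
Found 'p' at scope 2 with value 19

19


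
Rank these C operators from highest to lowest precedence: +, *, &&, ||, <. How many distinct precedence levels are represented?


Looking up precedence for each operator:
  + -> precedence 5
  * -> precedence 6
  && -> precedence 2
  || -> precedence 1
  < -> precedence 4
Sorted highest to lowest: *, +, <, &&, ||
Distinct precedence values: [6, 5, 4, 2, 1]
Number of distinct levels: 5

5


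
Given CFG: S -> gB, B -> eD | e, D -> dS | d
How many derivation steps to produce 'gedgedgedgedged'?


Grammar: S -> gB, B -> eD | e, D -> dS | d
Deriving 'gedgedgedgedged':
Step 1: S -> gB => gB
Step 2: B -> eD => geD
Step 3: D -> dS => gedS
Step 4: S -> gB => gedgB
Step 5: B -> eD => gedgeD
Step 6: D -> dS => gedgedS
Step 7: S -> gB => gedgedgB
Step 8: B -> eD => gedgedgeD
Step 9: D -> dS => gedgedgedS
Step 10: S -> gB => gedgedgedgB
Step 11: B -> eD => gedgedgedgeD
Step 12: D -> dS => gedgedgedgedS
Step 13: S -> gB => gedgedgedgedgB
Step 14: B -> eD => gedgedgedgedgeD
Step 15: D -> d => gedgedgedgedged
Total derivation steps: 15

15


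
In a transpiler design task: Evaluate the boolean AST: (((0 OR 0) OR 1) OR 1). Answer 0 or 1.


Step 1: Evaluate inner node
  0 OR 0 = 0
Step 2: Evaluate next node
  0 OR 1 = 1
Step 3: Evaluate root node
  1 OR 1 = 1

1


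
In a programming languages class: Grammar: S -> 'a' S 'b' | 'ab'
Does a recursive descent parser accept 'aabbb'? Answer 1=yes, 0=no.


Grammar accepts strings of the form a^n b^n (n >= 1)
Word: 'aabbb'
Counting: 2 a's and 3 b's
Check: 2 == 3? No
Mismatch: a-count != b-count
Rejected

0


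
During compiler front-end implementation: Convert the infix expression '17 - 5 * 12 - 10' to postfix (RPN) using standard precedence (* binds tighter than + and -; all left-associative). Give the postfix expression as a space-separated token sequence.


Applying the shunting-yard algorithm:
  Operand 17 -> output
  Push '-' onto operator stack -> op-stack: [-]
  Operand 5 -> output
  Push '*' onto operator stack -> op-stack: [-, *]
  Operand 12 -> output
  See '-' (prec 1); top '*' (prec 2) >= it -> pop '*' to output
  See '-' (prec 1); top '-' (prec 1) >= it -> pop '-' to output
  Push '-' onto operator stack -> op-stack: [-]
  Operand 10 -> output
  End of input: pop '-' to output
Postfix result: 17 5 12 * - 10 -

17 5 12 * - 10 -


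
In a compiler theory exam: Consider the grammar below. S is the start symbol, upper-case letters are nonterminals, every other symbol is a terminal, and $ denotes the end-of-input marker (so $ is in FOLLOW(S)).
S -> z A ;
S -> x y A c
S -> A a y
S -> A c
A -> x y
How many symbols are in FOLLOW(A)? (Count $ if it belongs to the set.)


S is the start symbol and does not occur in any rule body, so FOLLOW(S) = {$}.
Examining every occurrence of A in a rule body:
  S -> z A ; : A is followed by terminal ';' -> add ';'
  S -> x y A c : A is followed by terminal 'c' -> add 'c'
  S -> A a y : A is followed by terminal 'a' -> add 'a'
  S -> A c : A is followed by terminal 'c' -> add 'c' (already in the set)
  A -> x y : A does not occur in the body -> contributes nothing
FOLLOW(A) = {;, a, c}
Count: 3

3


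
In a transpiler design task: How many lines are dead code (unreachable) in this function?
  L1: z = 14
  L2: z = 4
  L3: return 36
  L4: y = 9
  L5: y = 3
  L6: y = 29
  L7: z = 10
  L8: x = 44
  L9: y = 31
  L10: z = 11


Analyzing control flow:
  L1: reachable (before return)
  L2: reachable (before return)
  L3: reachable (return statement)
  L4: DEAD (after return at L3)
  L5: DEAD (after return at L3)
  L6: DEAD (after return at L3)
  L7: DEAD (after return at L3)
  L8: DEAD (after return at L3)
  L9: DEAD (after return at L3)
  L10: DEAD (after return at L3)
Return at L3, total lines = 10
Dead lines: L4 through L10
Count: 7

7


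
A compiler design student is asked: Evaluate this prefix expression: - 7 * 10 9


Parsing prefix expression: - 7 * 10 9
Step 1: Innermost operation '* 10 9'
  10 * 9 = 90
Step 2: Outer operation '- 7 [90]'
  7 - 90 = -83

-83


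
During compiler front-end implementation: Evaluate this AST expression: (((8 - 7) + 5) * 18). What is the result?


Expression: (((8 - 7) + 5) * 18)
Evaluating step by step:
  8 - 7 = 1
  1 + 5 = 6
  6 * 18 = 108
Result: 108

108


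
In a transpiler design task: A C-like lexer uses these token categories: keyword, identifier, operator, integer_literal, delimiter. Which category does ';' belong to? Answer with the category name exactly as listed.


Token: ';'
Checking categories:
  identifier: no
  integer_literal: no
  operator: no
  keyword: no
  delimiter: YES
Category: delimiter

delimiter


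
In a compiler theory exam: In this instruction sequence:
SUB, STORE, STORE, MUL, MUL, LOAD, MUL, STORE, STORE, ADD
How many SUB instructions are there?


Scanning instruction sequence for SUB:
  Position 1: SUB <- MATCH
  Position 2: STORE
  Position 3: STORE
  Position 4: MUL
  Position 5: MUL
  Position 6: LOAD
  Position 7: MUL
  Position 8: STORE
  Position 9: STORE
  Position 10: ADD
Matches at positions: [1]
Total SUB count: 1

1


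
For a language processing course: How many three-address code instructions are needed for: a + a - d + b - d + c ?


Expression: a + a - d + b - d + c
Generating three-address code (respecting * over +/- precedence):
  Instruction 1: t1 = a + a
  Instruction 2: t2 = t1 - d
  Instruction 3: t3 = t2 + b
  Instruction 4: t4 = t3 - d
  Instruction 5: t5 = t4 + c
Total instructions: 5

5


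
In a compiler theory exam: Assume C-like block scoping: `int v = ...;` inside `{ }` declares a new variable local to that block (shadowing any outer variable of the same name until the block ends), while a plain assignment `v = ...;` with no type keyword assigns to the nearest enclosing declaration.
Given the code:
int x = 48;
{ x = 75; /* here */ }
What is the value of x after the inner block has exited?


Analyzing scoping rules:
Outer scope: declares x = 48
Inner block: 'x = 75;' has no type keyword, so it is an assignment to the outer x (no shadowing)
The assignment changed the outer variable itself, so the new value persists after the block -> 75
Result: 75

75


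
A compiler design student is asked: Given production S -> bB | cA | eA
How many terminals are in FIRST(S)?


Production: S -> bB | cA | eA
Examining each alternative for leading terminals:
  S -> bB : first terminal = 'b'
  S -> cA : first terminal = 'c'
  S -> eA : first terminal = 'e'
FIRST(S) = {b, c, e}
Count: 3

3


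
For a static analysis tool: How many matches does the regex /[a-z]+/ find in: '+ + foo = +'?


Pattern: /[a-z]+/ (identifiers)
Input: '+ + foo = +'
Scanning for matches:
  Match 1: 'foo'
Total matches: 1

1


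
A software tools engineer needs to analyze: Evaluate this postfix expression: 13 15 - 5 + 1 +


Processing tokens left to right:
Push 13, Push 15
Pop 13 and 15, compute 13 - 15 = -2, push -2
Push 5
Pop -2 and 5, compute -2 + 5 = 3, push 3
Push 1
Pop 3 and 1, compute 3 + 1 = 4, push 4
Stack result: 4

4


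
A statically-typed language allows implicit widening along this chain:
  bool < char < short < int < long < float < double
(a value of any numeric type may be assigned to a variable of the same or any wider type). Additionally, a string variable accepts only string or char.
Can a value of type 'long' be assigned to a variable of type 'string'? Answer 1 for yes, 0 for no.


Target variable type: string
Source value type: long
Rule: string accepts only {string, char}
  source 'long' in {string, char}? No
Result: 0

0


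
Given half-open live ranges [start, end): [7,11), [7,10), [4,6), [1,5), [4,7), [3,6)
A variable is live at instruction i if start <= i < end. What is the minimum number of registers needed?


Live ranges:
  Var0: [7, 11)
  Var1: [7, 10)
  Var2: [4, 6)
  Var3: [1, 5)
  Var4: [4, 7)
  Var5: [3, 6)
Sweep-line events (position, delta, active):
  pos=1 start -> active=1
  pos=3 start -> active=2
  pos=4 start -> active=3
  pos=4 start -> active=4
  pos=5 end -> active=3
  pos=6 end -> active=2
  pos=6 end -> active=1
  pos=7 end -> active=0
  pos=7 start -> active=1
  pos=7 start -> active=2
  pos=10 end -> active=1
  pos=11 end -> active=0
Maximum simultaneous active: 4
Minimum registers needed: 4

4


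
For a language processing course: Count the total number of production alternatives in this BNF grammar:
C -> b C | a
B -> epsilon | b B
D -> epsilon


Counting alternatives per rule:
  C: 2 alternative(s)
  B: 2 alternative(s)
  D: 1 alternative(s)
Sum: 2 + 2 + 1 = 5

5


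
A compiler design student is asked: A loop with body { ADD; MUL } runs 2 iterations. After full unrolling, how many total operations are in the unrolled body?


Loop body operations: ADD, MUL (2 ops per iteration)
Unrolling 2 iterations:
  Iteration 1: ADD, MUL (2 ops)
  Iteration 2: ADD, MUL (2 ops)
Total: 2 iterations * 2 ops/iter = 4 operations

4


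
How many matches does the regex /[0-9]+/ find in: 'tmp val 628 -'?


Pattern: /[0-9]+/ (int literals)
Input: 'tmp val 628 -'
Scanning for matches:
  Match 1: '628'
Total matches: 1

1


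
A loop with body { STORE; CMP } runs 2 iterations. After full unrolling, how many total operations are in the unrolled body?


Loop body operations: STORE, CMP (2 ops per iteration)
Unrolling 2 iterations:
  Iteration 1: STORE, CMP (2 ops)
  Iteration 2: STORE, CMP (2 ops)
Total: 2 iterations * 2 ops/iter = 4 operations

4


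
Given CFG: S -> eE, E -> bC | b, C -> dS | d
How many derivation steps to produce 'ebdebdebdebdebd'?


Grammar: S -> eE, E -> bC | b, C -> dS | d
Deriving 'ebdebdebdebdebd':
Step 1: S -> eE => eE
Step 2: E -> bC => ebC
Step 3: C -> dS => ebdS
Step 4: S -> eE => ebdeE
Step 5: E -> bC => ebdebC
Step 6: C -> dS => ebdebdS
Step 7: S -> eE => ebdebdeE
Step 8: E -> bC => ebdebdebC
Step 9: C -> dS => ebdebdebdS
Step 10: S -> eE => ebdebdebdeE
Step 11: E -> bC => ebdebdebdebC
Step 12: C -> dS => ebdebdebdebdS
Step 13: S -> eE => ebdebdebdebdeE
Step 14: E -> bC => ebdebdebdebdebC
Step 15: C -> d => ebdebdebdebdebd
Total derivation steps: 15

15


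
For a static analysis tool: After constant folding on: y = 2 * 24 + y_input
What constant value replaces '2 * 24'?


Identifying constant sub-expression:
  Original: y = 2 * 24 + y_input
  2 and 24 are both compile-time constants
  Evaluating: 2 * 24 = 48
  After folding: y = 48 + y_input

48


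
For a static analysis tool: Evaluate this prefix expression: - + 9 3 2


Parsing prefix expression: - + 9 3 2
Step 1: Innermost operation '+ 9 3'
  9 + 3 = 12
Step 2: Outer operation '- [12] 2'
  12 - 2 = 10

10


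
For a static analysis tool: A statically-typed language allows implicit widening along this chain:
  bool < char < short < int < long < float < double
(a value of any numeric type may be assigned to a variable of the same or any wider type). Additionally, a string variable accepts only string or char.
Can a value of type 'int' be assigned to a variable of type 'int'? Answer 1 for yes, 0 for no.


Target variable type: int
Source value type: int
Numeric ranks: int=3, int=3
Widening allowed iff rank(source) <= rank(target): 3 <= 3? Yes
Result: 1

1


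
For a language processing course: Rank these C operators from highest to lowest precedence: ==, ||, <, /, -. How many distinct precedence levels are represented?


Looking up precedence for each operator:
  == -> precedence 3
  || -> precedence 1
  < -> precedence 4
  / -> precedence 6
  - -> precedence 5
Sorted highest to lowest: /, -, <, ==, ||
Distinct precedence values: [6, 5, 4, 3, 1]
Number of distinct levels: 5

5


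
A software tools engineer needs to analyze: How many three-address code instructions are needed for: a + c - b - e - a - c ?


Expression: a + c - b - e - a - c
Generating three-address code (respecting * over +/- precedence):
  Instruction 1: t1 = a + c
  Instruction 2: t2 = t1 - b
  Instruction 3: t3 = t2 - e
  Instruction 4: t4 = t3 - a
  Instruction 5: t5 = t4 - c
Total instructions: 5

5


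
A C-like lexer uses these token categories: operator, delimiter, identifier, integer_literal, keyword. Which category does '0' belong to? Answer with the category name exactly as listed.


Token: '0'
Checking categories:
  identifier: no
  integer_literal: YES
  operator: no
  keyword: no
  delimiter: no
Category: integer_literal

integer_literal


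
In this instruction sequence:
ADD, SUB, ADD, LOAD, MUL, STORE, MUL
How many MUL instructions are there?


Scanning instruction sequence for MUL:
  Position 1: ADD
  Position 2: SUB
  Position 3: ADD
  Position 4: LOAD
  Position 5: MUL <- MATCH
  Position 6: STORE
  Position 7: MUL <- MATCH
Matches at positions: [5, 7]
Total MUL count: 2

2


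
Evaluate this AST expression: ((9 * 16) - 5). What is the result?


Expression: ((9 * 16) - 5)
Evaluating step by step:
  9 * 16 = 144
  144 - 5 = 139
Result: 139

139


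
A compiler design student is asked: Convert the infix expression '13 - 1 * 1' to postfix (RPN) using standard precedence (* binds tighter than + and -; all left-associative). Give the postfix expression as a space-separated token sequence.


Applying the shunting-yard algorithm:
  Operand 13 -> output
  Push '-' onto operator stack -> op-stack: [-]
  Operand 1 -> output
  Push '*' onto operator stack -> op-stack: [-, *]
  Operand 1 -> output
  End of input: pop '*' to output
  End of input: pop '-' to output
Postfix result: 13 1 1 * -

13 1 1 * -


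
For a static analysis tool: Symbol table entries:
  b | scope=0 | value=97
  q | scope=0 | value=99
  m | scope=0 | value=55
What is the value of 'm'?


Searching symbol table for 'm':
  b | scope=0 | value=97
  q | scope=0 | value=99
  m | scope=0 | value=55 <- MATCH
Found 'm' at scope 0 with value 55

55


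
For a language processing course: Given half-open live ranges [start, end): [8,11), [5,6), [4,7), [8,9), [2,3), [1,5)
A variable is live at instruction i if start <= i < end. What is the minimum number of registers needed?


Live ranges:
  Var0: [8, 11)
  Var1: [5, 6)
  Var2: [4, 7)
  Var3: [8, 9)
  Var4: [2, 3)
  Var5: [1, 5)
Sweep-line events (position, delta, active):
  pos=1 start -> active=1
  pos=2 start -> active=2
  pos=3 end -> active=1
  pos=4 start -> active=2
  pos=5 end -> active=1
  pos=5 start -> active=2
  pos=6 end -> active=1
  pos=7 end -> active=0
  pos=8 start -> active=1
  pos=8 start -> active=2
  pos=9 end -> active=1
  pos=11 end -> active=0
Maximum simultaneous active: 2
Minimum registers needed: 2

2


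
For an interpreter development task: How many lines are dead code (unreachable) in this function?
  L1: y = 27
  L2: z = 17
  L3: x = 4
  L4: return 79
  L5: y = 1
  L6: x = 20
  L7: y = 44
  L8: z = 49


Analyzing control flow:
  L1: reachable (before return)
  L2: reachable (before return)
  L3: reachable (before return)
  L4: reachable (return statement)
  L5: DEAD (after return at L4)
  L6: DEAD (after return at L4)
  L7: DEAD (after return at L4)
  L8: DEAD (after return at L4)
Return at L4, total lines = 8
Dead lines: L5 through L8
Count: 4

4


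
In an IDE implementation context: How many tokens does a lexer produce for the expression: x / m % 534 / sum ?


Scanning 'x / m % 534 / sum'
Token 1: 'x' -> identifier
Token 2: '/' -> operator
Token 3: 'm' -> identifier
Token 4: '%' -> operator
Token 5: '534' -> integer_literal
Token 6: '/' -> operator
Token 7: 'sum' -> identifier
Total tokens: 7

7


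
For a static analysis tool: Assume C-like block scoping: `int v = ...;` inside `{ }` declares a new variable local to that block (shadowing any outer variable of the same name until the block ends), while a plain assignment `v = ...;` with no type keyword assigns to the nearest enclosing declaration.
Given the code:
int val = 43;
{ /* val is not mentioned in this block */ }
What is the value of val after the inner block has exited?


Analyzing scoping rules:
Outer scope: declares val = 43
Inner block: val is neither redeclared nor assigned -> unchanged
After the block -> 43
Result: 43

43


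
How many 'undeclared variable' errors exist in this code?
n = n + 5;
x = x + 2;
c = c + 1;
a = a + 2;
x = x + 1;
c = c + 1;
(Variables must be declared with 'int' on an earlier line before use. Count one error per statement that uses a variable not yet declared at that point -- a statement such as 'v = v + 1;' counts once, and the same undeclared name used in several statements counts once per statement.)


Scanning code line by line:
  Line 1: use 'n' -> ERROR (undeclared)
  Line 2: use 'x' -> ERROR (undeclared)
  Line 3: use 'c' -> ERROR (undeclared)
  Line 4: use 'a' -> ERROR (undeclared)
  Line 5: use 'x' -> ERROR (undeclared)
  Line 6: use 'c' -> ERROR (undeclared)
Total undeclared variable errors: 6

6


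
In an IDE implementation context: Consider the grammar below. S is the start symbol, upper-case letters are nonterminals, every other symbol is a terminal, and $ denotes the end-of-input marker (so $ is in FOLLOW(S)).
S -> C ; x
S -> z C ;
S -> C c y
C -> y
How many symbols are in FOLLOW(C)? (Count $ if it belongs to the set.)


S is the start symbol and does not occur in any rule body, so FOLLOW(S) = {$}.
Examining every occurrence of C in a rule body:
  S -> C ; x : C is followed by terminal ';' -> add ';'
  S -> z C ; : C is followed by terminal ';' -> add ';' (already in the set)
  S -> C c y : C is followed by terminal 'c' -> add 'c'
  C -> y : C does not occur in the body -> contributes nothing
FOLLOW(C) = {;, c}
Count: 2

2
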